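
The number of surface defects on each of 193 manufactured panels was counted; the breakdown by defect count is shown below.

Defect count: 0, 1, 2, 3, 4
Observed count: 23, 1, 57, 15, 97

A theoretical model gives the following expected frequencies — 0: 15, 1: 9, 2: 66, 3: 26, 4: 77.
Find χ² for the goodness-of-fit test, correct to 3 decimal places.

cat         O        E   (O−E)²/E
0          23       15     4.2667
1           1        9     7.1111
2          57       66     1.2273
3          15       26     4.6538
4          97       77     5.1948
Sum = 22.454

22.454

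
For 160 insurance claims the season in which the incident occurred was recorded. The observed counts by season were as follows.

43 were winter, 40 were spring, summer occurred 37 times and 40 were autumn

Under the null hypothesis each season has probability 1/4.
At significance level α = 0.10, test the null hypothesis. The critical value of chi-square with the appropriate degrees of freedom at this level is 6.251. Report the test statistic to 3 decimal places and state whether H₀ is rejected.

0.450; do not reject

Under H₀ each category has probability 1/4, so each expected count is 160/4 = 40.
winter: (43 − 40)²/40 = 9/40 = 0.2250
spring: (40 − 40)²/40 = 0/40 = 0.0000
summer: (37 − 40)²/40 = 9/40 = 0.2250
autumn: (40 − 40)²/40 = 0/40 = 0.0000
Sum = 0.450
df = 3. Since 0.450 < 6.251, we do not reject H₀.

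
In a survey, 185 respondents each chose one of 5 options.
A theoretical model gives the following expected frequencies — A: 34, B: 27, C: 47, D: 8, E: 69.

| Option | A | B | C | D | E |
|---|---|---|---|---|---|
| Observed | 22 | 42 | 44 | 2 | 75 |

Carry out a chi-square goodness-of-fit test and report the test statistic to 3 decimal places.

17.782

cat         O        E   (O−E)²/E
A          22       34     4.2353
B          42       27     8.3333
C          44       47     0.1915
D           2        8     4.5000
E          75       69     0.5217
Sum = 17.782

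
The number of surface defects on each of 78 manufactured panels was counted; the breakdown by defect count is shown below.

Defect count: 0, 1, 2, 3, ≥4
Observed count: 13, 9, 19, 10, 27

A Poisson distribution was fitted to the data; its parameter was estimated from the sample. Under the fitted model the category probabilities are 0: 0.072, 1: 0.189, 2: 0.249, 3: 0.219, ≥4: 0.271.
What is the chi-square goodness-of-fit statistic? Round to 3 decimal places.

Expected counts E_i = n·p_i: 78×0.072 = 5.616, 78×0.189 = 14.742, 78×0.249 = 19.422, 78×0.219 = 17.082, 78×0.271 = 21.138.
cat         O        E   (O−E)²/E
0          13    5.616     9.7086
1           9   14.742     2.2365
2          19   19.422     0.0092
3          10   17.082     2.9361
≥4         27   21.138     1.6257
Sum = 16.516

16.516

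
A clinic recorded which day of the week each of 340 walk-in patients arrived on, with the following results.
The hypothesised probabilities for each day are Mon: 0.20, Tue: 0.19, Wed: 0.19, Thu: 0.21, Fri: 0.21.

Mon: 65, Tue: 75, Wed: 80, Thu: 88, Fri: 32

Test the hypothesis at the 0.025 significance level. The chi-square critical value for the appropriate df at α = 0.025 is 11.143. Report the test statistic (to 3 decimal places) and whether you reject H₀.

31.079; reject

Expected counts E_i = n·p_i: 340×0.20 = 68, 340×0.19 = 64.6, 340×0.19 = 64.6, 340×0.21 = 71.4, 340×0.21 = 71.4.
Mon: (65 − 68)²/68 = 9/68 = 0.1324
Tue: (75 − 64.6)²/64.6 = 108.16/64.6 = 1.6743
Wed: (80 − 64.6)²/64.6 = 237.16/64.6 = 3.6712
Thu: (88 − 71.4)²/71.4 = 275.56/71.4 = 3.8594
Fri: (32 − 71.4)²/71.4 = 1552.36/71.4 = 21.7417
Sum = 31.079
df = 4. Since 31.079 > 11.143, we reject H₀.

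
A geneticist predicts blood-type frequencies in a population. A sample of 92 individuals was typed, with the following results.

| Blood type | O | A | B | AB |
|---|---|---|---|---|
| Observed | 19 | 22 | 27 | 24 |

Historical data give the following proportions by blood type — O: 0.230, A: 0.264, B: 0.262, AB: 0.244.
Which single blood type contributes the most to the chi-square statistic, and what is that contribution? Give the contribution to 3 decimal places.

B, 0.348

Expected counts E_i = n·p_i: 92×0.230 = 21.16, 92×0.264 = 24.288, 92×0.262 = 24.104, 92×0.244 = 22.448.
χ² = (19−21.16)²/21.16 + (22−24.288)²/24.288 + (27−24.104)²/24.104 + (24−22.448)²/22.448
   = 0.2205 + 0.2155 + 0.3479 + 0.1073
The largest term is for B: 0.348.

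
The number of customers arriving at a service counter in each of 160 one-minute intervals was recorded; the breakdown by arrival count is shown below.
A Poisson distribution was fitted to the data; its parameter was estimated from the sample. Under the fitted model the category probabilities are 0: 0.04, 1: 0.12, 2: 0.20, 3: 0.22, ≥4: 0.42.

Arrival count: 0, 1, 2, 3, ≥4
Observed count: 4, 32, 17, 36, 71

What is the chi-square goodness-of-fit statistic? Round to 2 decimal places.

16.70

Expected counts E_i = n·p_i: 160×0.04 = 6.4, 160×0.12 = 19.2, 160×0.20 = 32, 160×0.22 = 35.2, 160×0.42 = 67.2.
χ² = (4−6.4)²/6.4 + (32−19.2)²/19.2 + (17−32)²/32 + (36−35.2)²/35.2 + (71−67.2)²/67.2
   = 0.900 + 8.533 + 7.031 + 0.018 + 0.215
Sum = 16.70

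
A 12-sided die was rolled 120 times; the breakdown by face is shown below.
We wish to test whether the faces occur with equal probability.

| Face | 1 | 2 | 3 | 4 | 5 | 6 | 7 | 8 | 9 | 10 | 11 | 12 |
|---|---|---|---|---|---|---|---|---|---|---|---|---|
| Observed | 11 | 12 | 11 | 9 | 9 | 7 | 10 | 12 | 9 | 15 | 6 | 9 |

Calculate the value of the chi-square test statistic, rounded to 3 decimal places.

6.400

Expected count for each of the 12 categories: 120/12 = 10.
1: (11 − 10)²/10 = 1/10 = 0.1000
2: (12 − 10)²/10 = 4/10 = 0.4000
3: (11 − 10)²/10 = 1/10 = 0.1000
4: (9 − 10)²/10 = 1/10 = 0.1000
5: (9 − 10)²/10 = 1/10 = 0.1000
6: (7 − 10)²/10 = 9/10 = 0.9000
7: (10 − 10)²/10 = 0/10 = 0.0000
8: (12 − 10)²/10 = 4/10 = 0.4000
9: (9 − 10)²/10 = 1/10 = 0.1000
10: (15 − 10)²/10 = 25/10 = 2.5000
11: (6 − 10)²/10 = 16/10 = 1.6000
12: (9 − 10)²/10 = 1/10 = 0.1000
Sum = 6.400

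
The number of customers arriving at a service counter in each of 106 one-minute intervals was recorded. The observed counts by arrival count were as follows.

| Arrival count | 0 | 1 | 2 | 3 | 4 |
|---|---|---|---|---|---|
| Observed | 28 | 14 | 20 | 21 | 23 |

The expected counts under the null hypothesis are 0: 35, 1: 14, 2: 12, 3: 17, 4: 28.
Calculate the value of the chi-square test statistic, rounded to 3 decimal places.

cat         O        E   (O−E)²/E
0          28       35     1.4000
1          14       14     0.0000
2          20       12     5.3333
3          21       17     0.9412
4          23       28     0.8929
Sum = 8.567

8.567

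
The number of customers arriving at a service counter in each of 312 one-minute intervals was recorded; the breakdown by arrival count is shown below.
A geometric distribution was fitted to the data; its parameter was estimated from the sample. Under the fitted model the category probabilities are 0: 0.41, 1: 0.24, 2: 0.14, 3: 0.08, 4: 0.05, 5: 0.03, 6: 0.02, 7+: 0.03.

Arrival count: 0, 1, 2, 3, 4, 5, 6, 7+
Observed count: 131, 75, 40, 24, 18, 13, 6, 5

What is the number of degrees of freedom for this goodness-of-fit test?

6

There are k = 8 categories and 1 parameter estimated from the data, so df = 8 − 1 − 1 = 6.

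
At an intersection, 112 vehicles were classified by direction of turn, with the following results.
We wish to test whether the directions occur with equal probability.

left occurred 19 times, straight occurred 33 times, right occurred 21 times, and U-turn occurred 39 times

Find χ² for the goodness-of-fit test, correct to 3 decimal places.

Under H₀ each category has probability 1/4, so each expected count is 112/4 = 28.
χ² = (19−28)²/28 + (33−28)²/28 + (21−28)²/28 + (39−28)²/28
   = 2.8929 + 0.8929 + 1.7500 + 4.3214
Sum = 9.857

9.857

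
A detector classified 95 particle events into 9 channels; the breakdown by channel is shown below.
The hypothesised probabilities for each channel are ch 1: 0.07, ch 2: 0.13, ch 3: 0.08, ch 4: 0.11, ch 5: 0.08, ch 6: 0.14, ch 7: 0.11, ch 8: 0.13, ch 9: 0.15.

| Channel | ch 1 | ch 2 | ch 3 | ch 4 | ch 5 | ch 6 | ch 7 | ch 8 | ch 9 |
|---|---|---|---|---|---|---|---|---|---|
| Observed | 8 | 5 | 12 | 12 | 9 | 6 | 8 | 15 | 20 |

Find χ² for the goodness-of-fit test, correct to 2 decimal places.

Expected counts E_i = n·p_i: 95×0.07 = 6.65, 95×0.13 = 12.35, 95×0.08 = 7.6, 95×0.11 = 10.45, 95×0.08 = 7.6, 95×0.14 = 13.3, 95×0.11 = 10.45, 95×0.13 = 12.35, 95×0.15 = 14.25.
cat         O        E   (O−E)²/E
ch 1        8     6.65      0.274
ch 2        5    12.35      4.374
ch 3       12      7.6      2.547
ch 4       12    10.45      0.230
ch 5        9      7.6      0.258
ch 6        6     13.3      4.007
ch 7        8    10.45      0.574
ch 8       15    12.35      0.569
ch 9       20    14.25      2.320
Sum = 15.15

15.15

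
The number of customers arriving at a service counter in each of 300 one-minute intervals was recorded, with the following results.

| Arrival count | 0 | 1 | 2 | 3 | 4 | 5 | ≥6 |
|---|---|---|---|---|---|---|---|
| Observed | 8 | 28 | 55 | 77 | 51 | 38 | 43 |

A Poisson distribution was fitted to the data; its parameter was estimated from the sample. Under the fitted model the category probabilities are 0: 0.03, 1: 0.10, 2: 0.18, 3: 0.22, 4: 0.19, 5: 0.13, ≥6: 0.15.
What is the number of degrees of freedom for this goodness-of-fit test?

5

There are k = 7 categories and 1 parameter estimated from the data, so df = 7 − 1 − 1 = 5.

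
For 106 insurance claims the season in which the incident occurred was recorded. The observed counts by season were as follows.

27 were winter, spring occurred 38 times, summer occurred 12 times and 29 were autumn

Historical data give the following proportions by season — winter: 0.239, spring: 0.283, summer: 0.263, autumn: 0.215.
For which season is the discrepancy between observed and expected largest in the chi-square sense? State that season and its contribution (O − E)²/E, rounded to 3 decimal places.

summer, 9.043

Expected counts E_i = n·p_i: 106×0.239 = 25.334, 106×0.283 = 29.998, 106×0.263 = 27.878, 106×0.215 = 22.79.
winter: (27 − 25.334)²/25.334 = 2.775556/25.334 = 0.1096
spring: (38 − 29.998)²/29.998 = 64.032004/29.998 = 2.1345
summer: (12 − 27.878)²/27.878 = 252.110884/27.878 = 9.0434
autumn: (29 − 22.79)²/22.79 = 38.5641/22.79 = 1.6922
The largest term is for summer: 9.043.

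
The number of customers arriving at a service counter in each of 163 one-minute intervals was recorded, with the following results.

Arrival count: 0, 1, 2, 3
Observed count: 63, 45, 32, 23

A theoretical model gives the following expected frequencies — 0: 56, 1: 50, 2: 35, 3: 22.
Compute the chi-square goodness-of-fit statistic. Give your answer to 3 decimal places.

1.678

0: (63 − 56)²/56 = 49/56 = 0.8750
1: (45 − 50)²/50 = 25/50 = 0.5000
2: (32 − 35)²/35 = 9/35 = 0.2571
3: (23 − 22)²/22 = 1/22 = 0.0455
Sum = 1.678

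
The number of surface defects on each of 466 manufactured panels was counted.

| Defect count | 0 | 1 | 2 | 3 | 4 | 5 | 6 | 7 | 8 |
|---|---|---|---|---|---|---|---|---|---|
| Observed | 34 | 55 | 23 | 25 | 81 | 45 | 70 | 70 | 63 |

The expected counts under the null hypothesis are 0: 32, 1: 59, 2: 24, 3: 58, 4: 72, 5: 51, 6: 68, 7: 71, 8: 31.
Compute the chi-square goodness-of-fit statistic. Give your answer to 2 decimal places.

cat         O        E   (O−E)²/E
0          34       32      0.125
1          55       59      0.271
2          23       24      0.042
3          25       58     18.776
4          81       72      1.125
5          45       51      0.706
6          70       68      0.059
7          70       71      0.014
8          63       31     33.032
Sum = 54.15

54.15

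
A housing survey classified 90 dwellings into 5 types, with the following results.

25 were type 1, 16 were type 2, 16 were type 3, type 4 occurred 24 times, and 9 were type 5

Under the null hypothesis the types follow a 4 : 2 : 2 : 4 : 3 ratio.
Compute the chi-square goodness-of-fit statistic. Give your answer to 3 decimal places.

7.208

Ratio total = 15. Expected counts: 90×4/15 = 24, 90×2/15 = 12, 90×2/15 = 12, 90×4/15 = 24, 90×3/15 = 18.
χ² = (25−24)²/24 + (16−12)²/12 + (16−12)²/12 + (24−24)²/24 + (9−18)²/18
   = 0.0417 + 1.3333 + 1.3333 + 0.0000 + 4.5000
Sum = 7.208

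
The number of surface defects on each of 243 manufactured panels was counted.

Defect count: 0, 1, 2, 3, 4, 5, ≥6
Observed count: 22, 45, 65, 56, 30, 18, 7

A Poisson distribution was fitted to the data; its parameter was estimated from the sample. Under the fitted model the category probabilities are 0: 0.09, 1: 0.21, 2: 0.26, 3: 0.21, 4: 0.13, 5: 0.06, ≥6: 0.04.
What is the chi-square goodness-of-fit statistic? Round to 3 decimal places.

Expected counts E_i = n·p_i: 243×0.09 = 21.87, 243×0.21 = 51.03, 243×0.26 = 63.18, 243×0.21 = 51.03, 243×0.13 = 31.59, 243×0.06 = 14.58, 243×0.04 = 9.72.
χ² = (22−21.87)²/21.87 + (45−51.03)²/51.03 + (65−63.18)²/63.18 + (56−51.03)²/51.03 + (30−31.59)²/31.59 + (18−14.58)²/14.58 + (7−9.72)²/9.72
   = 0.0008 + 0.7125 + 0.0524 + 0.4840 + 0.0800 + 0.8022 + 0.7612
Sum = 2.893

2.893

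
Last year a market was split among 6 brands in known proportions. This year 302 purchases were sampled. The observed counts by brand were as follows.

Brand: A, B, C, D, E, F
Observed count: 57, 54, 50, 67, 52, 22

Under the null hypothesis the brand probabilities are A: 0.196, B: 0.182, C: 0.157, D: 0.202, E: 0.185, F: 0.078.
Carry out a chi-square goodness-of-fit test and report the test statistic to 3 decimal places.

1.199

Expected counts E_i = n·p_i: 302×0.196 = 59.192, 302×0.182 = 54.964, 302×0.157 = 47.414, 302×0.202 = 61.004, 302×0.185 = 55.87, 302×0.078 = 23.556.
A: (57 − 59.192)²/59.192 = 4.804864/59.192 = 0.0812
B: (54 − 54.964)²/54.964 = 0.929296/54.964 = 0.0169
C: (50 − 47.414)²/47.414 = 6.687396/47.414 = 0.1410
D: (67 − 61.004)²/61.004 = 35.952016/61.004 = 0.5893
E: (52 − 55.87)²/55.87 = 14.9769/55.87 = 0.2681
F: (22 − 23.556)²/23.556 = 2.421136/23.556 = 0.1028
Sum = 1.199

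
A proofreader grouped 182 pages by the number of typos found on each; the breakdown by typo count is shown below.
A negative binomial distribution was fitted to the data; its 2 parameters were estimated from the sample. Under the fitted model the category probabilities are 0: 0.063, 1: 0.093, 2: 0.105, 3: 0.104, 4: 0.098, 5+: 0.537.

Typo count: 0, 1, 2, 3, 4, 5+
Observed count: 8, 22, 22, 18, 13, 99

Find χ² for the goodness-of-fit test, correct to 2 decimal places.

Expected counts E_i = n·p_i: 182×0.063 = 11.466, 182×0.093 = 16.926, 182×0.105 = 19.11, 182×0.104 = 18.928, 182×0.098 = 17.836, 182×0.537 = 97.734.
0: (8 − 11.466)²/11.466 = 12.013156/11.466 = 1.048
1: (22 − 16.926)²/16.926 = 25.745476/16.926 = 1.521
2: (22 − 19.11)²/19.11 = 8.3521/19.11 = 0.437
3: (18 − 18.928)²/18.928 = 0.861184/18.928 = 0.045
4: (13 − 17.836)²/17.836 = 23.386896/17.836 = 1.311
5+: (99 − 97.734)²/97.734 = 1.602756/97.734 = 0.016
Sum = 4.38

4.38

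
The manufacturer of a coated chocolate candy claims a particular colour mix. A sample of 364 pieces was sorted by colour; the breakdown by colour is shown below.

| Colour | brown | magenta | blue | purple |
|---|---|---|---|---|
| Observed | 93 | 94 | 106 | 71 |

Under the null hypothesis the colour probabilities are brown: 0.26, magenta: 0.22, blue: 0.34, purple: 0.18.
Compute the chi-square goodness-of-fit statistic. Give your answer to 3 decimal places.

5.455

Expected counts E_i = n·p_i: 364×0.26 = 94.64, 364×0.22 = 80.08, 364×0.34 = 123.76, 364×0.18 = 65.52.
χ² = (93−94.64)²/94.64 + (94−80.08)²/80.08 + (106−123.76)²/123.76 + (71−65.52)²/65.52
   = 0.0284 + 2.4197 + 2.5486 + 0.4583
Sum = 5.455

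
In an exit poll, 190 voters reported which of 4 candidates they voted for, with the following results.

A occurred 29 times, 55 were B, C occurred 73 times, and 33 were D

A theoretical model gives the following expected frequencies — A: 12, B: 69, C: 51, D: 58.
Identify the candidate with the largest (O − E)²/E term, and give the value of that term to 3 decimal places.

A, 24.083

χ² = (29−12)²/12 + (55−69)²/69 + (73−51)²/51 + (33−58)²/58
   = 24.0833 + 2.8406 + 9.4902 + 10.7759
The largest term is for A: 24.083.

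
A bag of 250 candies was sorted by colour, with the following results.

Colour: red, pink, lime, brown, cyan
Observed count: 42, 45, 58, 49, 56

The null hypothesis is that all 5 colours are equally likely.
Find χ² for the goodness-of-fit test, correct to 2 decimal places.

3.80

Expected count for each of the 5 categories: 250/5 = 50.
cat         O        E   (O−E)²/E
red        42       50      1.280
pink       45       50      0.500
lime       58       50      1.280
brown      49       50      0.020
cyan       56       50      0.720
Sum = 3.80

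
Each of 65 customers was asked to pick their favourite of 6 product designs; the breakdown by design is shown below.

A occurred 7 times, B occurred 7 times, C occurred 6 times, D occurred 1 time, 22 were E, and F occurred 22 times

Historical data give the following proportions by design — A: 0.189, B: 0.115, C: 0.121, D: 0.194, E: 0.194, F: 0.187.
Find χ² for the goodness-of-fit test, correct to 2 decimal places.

Expected counts E_i = n·p_i: 65×0.189 = 12.285, 65×0.115 = 7.475, 65×0.121 = 7.865, 65×0.194 = 12.61, 65×0.194 = 12.61, 65×0.187 = 12.155.
χ² = (7−12.285)²/12.285 + (7−7.475)²/7.475 + (6−7.865)²/7.865 + (1−12.61)²/12.61 + (22−12.61)²/12.61 + (22−12.155)²/12.155
   = 2.274 + 0.030 + 0.442 + 10.689 + 6.992 + 7.974
Sum = 28.40

28.40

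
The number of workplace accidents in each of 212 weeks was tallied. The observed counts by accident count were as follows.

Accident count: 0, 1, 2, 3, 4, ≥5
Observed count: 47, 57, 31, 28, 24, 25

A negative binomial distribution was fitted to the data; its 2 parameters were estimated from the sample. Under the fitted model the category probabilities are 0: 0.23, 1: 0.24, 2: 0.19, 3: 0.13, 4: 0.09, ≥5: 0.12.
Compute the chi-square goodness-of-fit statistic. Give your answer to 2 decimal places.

4.22

Expected counts E_i = n·p_i: 212×0.23 = 48.76, 212×0.24 = 50.88, 212×0.19 = 40.28, 212×0.13 = 27.56, 212×0.09 = 19.08, 212×0.12 = 25.44.
χ² = (47−48.76)²/48.76 + (57−50.88)²/50.88 + (31−40.28)²/40.28 + (28−27.56)²/27.56 + (24−19.08)²/19.08 + (25−25.44)²/25.44
   = 0.064 + 0.736 + 2.138 + 0.007 + 1.269 + 0.008
Sum = 4.22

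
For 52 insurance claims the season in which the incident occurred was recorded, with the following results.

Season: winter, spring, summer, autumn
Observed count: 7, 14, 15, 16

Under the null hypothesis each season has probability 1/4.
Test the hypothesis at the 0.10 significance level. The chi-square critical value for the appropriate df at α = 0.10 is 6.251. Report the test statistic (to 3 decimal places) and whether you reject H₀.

3.846; do not reject

Under H₀ each category has probability 1/4, so each expected count is 52/4 = 13.
winter: (7 − 13)²/13 = 36/13 = 2.7692
spring: (14 − 13)²/13 = 1/13 = 0.0769
summer: (15 − 13)²/13 = 4/13 = 0.3077
autumn: (16 − 13)²/13 = 9/13 = 0.6923
Sum = 3.846
df = 3. Since 3.846 < 6.251, we do not reject H₀.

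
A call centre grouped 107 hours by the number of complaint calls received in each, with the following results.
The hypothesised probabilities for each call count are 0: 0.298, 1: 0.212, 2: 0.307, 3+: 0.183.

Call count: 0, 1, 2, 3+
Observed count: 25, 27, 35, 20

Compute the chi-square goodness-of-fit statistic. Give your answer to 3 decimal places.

2.458

Expected counts E_i = n·p_i: 107×0.298 = 31.886, 107×0.212 = 22.684, 107×0.307 = 32.849, 107×0.183 = 19.581.
0: (25 − 31.886)²/31.886 = 47.416996/31.886 = 1.4871
1: (27 − 22.684)²/22.684 = 18.627856/22.684 = 0.8212
2: (35 − 32.849)²/32.849 = 4.626801/32.849 = 0.1409
3+: (20 − 19.581)²/19.581 = 0.175561/19.581 = 0.0090
Sum = 2.458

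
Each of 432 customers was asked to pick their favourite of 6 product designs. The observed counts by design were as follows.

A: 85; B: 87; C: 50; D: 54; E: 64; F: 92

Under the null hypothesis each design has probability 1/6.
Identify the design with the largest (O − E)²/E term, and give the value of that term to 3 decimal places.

Under H₀ each category has probability 1/6, so each expected count is 432/6 = 72.
χ² = (85−72)²/72 + (87−72)²/72 + (50−72)²/72 + (54−72)²/72 + (64−72)²/72 + (92−72)²/72
   = 2.3472 + 3.1250 + 6.7222 + 4.5000 + 0.8889 + 5.5556
The largest term is for C: 6.722.

C, 6.722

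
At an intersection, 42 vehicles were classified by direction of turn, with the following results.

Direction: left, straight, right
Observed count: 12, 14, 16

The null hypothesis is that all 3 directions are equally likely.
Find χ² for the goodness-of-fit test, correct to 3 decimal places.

Under H₀ each category has probability 1/3, so each expected count is 42/3 = 14.
χ² = (12−14)²/14 + (14−14)²/14 + (16−14)²/14
   = 0.2857 + 0.0000 + 0.2857
Sum = 0.571

0.571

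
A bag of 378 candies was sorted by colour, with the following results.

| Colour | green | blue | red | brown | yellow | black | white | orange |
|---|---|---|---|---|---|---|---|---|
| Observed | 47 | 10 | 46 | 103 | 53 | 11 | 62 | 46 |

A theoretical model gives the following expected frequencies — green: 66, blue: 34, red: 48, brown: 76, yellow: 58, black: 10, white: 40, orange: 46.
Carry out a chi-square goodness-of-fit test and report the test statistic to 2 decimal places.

44.72

cat         O        E   (O−E)²/E
green      47       66      5.470
blue       10       34     16.941
red        46       48      0.083
brown     103       76      9.592
yellow     53       58      0.431
black      11       10      0.100
white      62       40     12.100
orange     46       46      0.000
Sum = 44.72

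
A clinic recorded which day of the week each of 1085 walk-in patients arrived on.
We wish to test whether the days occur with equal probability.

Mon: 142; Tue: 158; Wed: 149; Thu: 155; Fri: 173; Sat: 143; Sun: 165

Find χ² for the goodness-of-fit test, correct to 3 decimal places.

5.045

Expected count for each of the 7 categories: 1085/7 = 155.
cat         O        E   (O−E)²/E
Mon       142      155     1.0903
Tue       158      155     0.0581
Wed       149      155     0.2323
Thu       155      155     0.0000
Fri       173      155     2.0903
Sat       143      155     0.9290
Sun       165      155     0.6452
Sum = 5.045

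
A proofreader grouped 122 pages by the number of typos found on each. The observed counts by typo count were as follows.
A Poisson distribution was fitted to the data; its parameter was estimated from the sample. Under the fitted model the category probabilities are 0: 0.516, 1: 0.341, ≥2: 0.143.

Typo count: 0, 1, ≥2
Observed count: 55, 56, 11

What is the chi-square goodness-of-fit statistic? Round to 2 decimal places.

8.37

Expected counts E_i = n·p_i: 122×0.516 = 62.952, 122×0.341 = 41.602, 122×0.143 = 17.446.
cat         O        E   (O−E)²/E
0          55   62.952      1.004
1          56   41.602      4.983
≥2         11   17.446      2.382
Sum = 8.37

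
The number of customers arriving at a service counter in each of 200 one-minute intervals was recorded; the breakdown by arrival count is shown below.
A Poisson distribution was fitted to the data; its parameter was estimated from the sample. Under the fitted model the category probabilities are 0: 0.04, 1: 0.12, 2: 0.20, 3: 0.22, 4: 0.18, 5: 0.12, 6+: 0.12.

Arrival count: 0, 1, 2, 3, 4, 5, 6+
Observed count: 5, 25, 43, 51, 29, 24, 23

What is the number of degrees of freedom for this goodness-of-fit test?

There are k = 7 categories and 1 parameter estimated from the data, so df = 7 − 1 − 1 = 5.

5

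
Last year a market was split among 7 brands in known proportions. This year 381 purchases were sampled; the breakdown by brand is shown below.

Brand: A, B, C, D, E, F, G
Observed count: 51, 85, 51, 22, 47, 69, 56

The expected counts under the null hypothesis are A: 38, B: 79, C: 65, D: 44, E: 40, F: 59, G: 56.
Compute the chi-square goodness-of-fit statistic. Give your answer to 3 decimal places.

21.838

cat         O        E   (O−E)²/E
A          51       38     4.4474
B          85       79     0.4557
C          51       65     3.0154
D          22       44    11.0000
E          47       40     1.2250
F          69       59     1.6949
G          56       56     0.0000
Sum = 21.838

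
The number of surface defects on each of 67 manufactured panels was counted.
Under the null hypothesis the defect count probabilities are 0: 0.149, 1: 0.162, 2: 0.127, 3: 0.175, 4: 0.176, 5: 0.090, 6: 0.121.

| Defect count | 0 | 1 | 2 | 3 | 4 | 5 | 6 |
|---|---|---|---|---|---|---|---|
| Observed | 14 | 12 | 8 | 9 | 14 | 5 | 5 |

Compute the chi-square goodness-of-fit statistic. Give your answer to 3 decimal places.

Expected counts E_i = n·p_i: 67×0.149 = 9.983, 67×0.162 = 10.854, 67×0.127 = 8.509, 67×0.175 = 11.725, 67×0.176 = 11.792, 67×0.090 = 6.03, 67×0.121 = 8.107.
χ² = (14−9.983)²/9.983 + (12−10.854)²/10.854 + (8−8.509)²/8.509 + (9−11.725)²/11.725 + (14−11.792)²/11.792 + (5−6.03)²/6.03 + (5−8.107)²/8.107
   = 1.6164 + 0.1210 + 0.0304 + 0.6333 + 0.4134 + 0.1759 + 1.1908
Sum = 4.181

4.181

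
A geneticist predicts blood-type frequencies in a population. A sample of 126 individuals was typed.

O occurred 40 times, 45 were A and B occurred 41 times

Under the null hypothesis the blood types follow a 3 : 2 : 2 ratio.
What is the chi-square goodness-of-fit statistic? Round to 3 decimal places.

Ratio total = 7. Expected counts: 126×3/7 = 54, 126×2/7 = 36, 126×2/7 = 36.
cat         O        E   (O−E)²/E
O          40       54     3.6296
A          45       36     2.2500
B          41       36     0.6944
Sum = 6.574

6.574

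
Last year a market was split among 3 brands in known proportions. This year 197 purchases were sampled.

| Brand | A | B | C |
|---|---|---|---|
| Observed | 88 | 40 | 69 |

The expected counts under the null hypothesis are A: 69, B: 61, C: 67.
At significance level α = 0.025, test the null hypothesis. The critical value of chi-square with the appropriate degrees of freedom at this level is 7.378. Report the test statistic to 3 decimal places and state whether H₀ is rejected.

12.521; reject

cat         O        E   (O−E)²/E
A          88       69     5.2319
B          40       61     7.2295
C          69       67     0.0597
Sum = 12.521
df = 2. Since 12.521 > 7.378, we reject H₀.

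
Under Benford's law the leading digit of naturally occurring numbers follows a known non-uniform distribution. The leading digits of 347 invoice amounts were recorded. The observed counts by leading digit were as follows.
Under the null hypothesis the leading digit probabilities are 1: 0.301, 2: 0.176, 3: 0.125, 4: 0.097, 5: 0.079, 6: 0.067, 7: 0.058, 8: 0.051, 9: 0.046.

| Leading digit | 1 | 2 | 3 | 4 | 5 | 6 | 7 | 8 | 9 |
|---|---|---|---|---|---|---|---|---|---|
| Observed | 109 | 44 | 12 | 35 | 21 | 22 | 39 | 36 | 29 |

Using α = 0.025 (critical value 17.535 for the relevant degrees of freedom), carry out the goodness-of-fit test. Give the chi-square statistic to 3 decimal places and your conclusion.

76.566; reject

Expected counts E_i = n·p_i: 347×0.301 = 104.447, 347×0.176 = 61.072, 347×0.125 = 43.375, 347×0.097 = 33.659, 347×0.079 = 27.413, 347×0.067 = 23.249, 347×0.058 = 20.126, 347×0.051 = 17.697, 347×0.046 = 15.962.
χ² = (109−104.447)²/104.447 + (44−61.072)²/61.072 + (12−43.375)²/43.375 + (35−33.659)²/33.659 + (21−27.413)²/27.413 + (22−23.249)²/23.249 + (39−20.126)²/20.126 + (36−17.697)²/17.697 + (29−15.962)²/15.962
   = 0.1985 + 4.7723 + 22.6949 + 0.0534 + 1.5003 + 0.0671 + 17.6999 + 18.9298 + 10.6496
Sum = 76.566
df = 8. Since 76.566 > 17.535, we reject H₀.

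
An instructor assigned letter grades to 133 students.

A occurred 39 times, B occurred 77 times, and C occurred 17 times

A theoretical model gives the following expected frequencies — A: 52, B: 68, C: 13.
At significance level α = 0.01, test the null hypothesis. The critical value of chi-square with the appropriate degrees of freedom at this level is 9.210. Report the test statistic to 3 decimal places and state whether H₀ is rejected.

5.672; do not reject

A: (39 − 52)²/52 = 169/52 = 3.2500
B: (77 − 68)²/68 = 81/68 = 1.1912
C: (17 − 13)²/13 = 16/13 = 1.2308
Sum = 5.672
df = 2. Since 5.672 < 9.210, we do not reject H₀.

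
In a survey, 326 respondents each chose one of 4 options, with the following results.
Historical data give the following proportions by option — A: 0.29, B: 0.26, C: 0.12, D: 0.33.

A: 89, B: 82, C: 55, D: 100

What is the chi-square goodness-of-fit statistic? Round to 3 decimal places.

Expected counts E_i = n·p_i: 326×0.29 = 94.54, 326×0.26 = 84.76, 326×0.12 = 39.12, 326×0.33 = 107.58.
cat         O        E   (O−E)²/E
A          89    94.54     0.3246
B          82    84.76     0.0899
C          55    39.12     6.4462
D         100   107.58     0.5341
Sum = 7.395

7.395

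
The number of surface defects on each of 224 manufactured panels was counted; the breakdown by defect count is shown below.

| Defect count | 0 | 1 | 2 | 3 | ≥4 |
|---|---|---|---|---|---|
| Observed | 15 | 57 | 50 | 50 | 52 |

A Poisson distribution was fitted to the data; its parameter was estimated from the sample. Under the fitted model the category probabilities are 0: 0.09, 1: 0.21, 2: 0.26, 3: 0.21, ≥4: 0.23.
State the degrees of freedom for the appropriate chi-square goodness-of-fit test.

There are k = 5 categories and 1 parameter estimated from the data, so df = 5 − 1 − 1 = 3.

3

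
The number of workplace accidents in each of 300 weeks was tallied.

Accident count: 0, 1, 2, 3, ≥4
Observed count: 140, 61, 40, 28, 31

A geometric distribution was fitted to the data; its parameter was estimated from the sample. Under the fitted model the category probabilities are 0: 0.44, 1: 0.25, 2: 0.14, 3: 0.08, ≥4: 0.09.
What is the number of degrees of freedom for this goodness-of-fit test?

3

There are k = 5 categories and 1 parameter estimated from the data, so df = 5 − 1 − 1 = 3.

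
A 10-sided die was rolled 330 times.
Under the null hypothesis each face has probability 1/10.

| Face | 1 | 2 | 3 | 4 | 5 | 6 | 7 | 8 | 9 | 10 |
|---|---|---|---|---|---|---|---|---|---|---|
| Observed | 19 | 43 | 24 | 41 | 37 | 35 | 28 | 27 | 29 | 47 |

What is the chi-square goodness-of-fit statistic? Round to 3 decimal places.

22.242

Under H₀ each category has probability 1/10, so each expected count is 330/10 = 33.
cat         O        E   (O−E)²/E
1          19       33     5.9394
2          43       33     3.0303
3          24       33     2.4545
4          41       33     1.9394
5          37       33     0.4848
6          35       33     0.1212
7          28       33     0.7576
8          27       33     1.0909
9          29       33     0.4848
10         47       33     5.9394
Sum = 22.242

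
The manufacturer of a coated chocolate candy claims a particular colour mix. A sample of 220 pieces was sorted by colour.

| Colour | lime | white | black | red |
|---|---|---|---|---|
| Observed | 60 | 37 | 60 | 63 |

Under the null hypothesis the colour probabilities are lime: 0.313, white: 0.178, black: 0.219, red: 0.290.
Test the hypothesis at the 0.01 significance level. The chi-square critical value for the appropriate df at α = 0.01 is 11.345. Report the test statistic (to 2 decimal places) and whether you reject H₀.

4.17; do not reject

Expected counts E_i = n·p_i: 220×0.313 = 68.86, 220×0.178 = 39.16, 220×0.219 = 48.18, 220×0.290 = 63.8.
cat         O        E   (O−E)²/E
lime       60    68.86      1.140
white      37    39.16      0.119
black      60    48.18      2.900
red        63     63.8      0.010
Sum = 4.17
df = 3. Since 4.17 < 11.345, we do not reject H₀.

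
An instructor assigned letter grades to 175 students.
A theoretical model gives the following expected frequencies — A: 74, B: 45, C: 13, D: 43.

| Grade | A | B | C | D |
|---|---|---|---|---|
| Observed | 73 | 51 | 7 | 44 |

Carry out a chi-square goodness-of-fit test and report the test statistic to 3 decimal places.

3.606

χ² = (73−74)²/74 + (51−45)²/45 + (7−13)²/13 + (44−43)²/43
   = 0.0135 + 0.8000 + 2.7692 + 0.0233
Sum = 3.606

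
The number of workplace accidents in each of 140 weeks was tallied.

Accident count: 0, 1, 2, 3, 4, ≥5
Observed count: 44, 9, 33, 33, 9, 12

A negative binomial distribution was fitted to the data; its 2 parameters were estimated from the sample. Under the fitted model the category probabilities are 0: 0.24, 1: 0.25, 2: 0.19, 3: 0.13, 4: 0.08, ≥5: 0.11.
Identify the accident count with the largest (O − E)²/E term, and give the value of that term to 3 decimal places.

1, 19.314

Expected counts E_i = n·p_i: 140×0.24 = 33.6, 140×0.25 = 35, 140×0.19 = 26.6, 140×0.13 = 18.2, 140×0.08 = 11.2, 140×0.11 = 15.4.
0: (44 − 33.6)²/33.6 = 108.16/33.6 = 3.2190
1: (9 − 35)²/35 = 676/35 = 19.3143
2: (33 − 26.6)²/26.6 = 40.96/26.6 = 1.5398
3: (33 − 18.2)²/18.2 = 219.04/18.2 = 12.0352
4: (9 − 11.2)²/11.2 = 4.84/11.2 = 0.4321
≥5: (12 − 15.4)²/15.4 = 11.56/15.4 = 0.7506
The largest term is for 1: 19.314.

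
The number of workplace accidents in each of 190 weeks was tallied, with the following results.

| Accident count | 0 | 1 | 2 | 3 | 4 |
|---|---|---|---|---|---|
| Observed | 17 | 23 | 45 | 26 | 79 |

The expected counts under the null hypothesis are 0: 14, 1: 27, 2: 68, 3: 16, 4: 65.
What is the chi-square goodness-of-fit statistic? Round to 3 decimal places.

cat         O        E   (O−E)²/E
0          17       14     0.6429
1          23       27     0.5926
2          45       68     7.7794
3          26       16     6.2500
4          79       65     3.0154
Sum = 18.280

18.280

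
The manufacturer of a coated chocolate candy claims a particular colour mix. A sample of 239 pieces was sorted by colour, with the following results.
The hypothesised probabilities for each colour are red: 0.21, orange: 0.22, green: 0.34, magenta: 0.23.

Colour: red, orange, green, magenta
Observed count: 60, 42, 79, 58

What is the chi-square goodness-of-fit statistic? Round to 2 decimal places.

Expected counts E_i = n·p_i: 239×0.21 = 50.19, 239×0.22 = 52.58, 239×0.34 = 81.26, 239×0.23 = 54.97.
cat          O        E   (O−E)²/E
red         60    50.19      1.917
orange      42    52.58      2.129
green       79    81.26      0.063
magenta     58    54.97      0.167
Sum = 4.28

4.28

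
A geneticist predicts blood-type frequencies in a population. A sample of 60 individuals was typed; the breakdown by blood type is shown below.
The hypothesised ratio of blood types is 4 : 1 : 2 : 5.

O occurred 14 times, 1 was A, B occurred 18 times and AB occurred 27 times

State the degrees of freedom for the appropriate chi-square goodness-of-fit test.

There are k = 4 categories and no parameters were estimated from the data, so df = 4 − 1 = 3.

3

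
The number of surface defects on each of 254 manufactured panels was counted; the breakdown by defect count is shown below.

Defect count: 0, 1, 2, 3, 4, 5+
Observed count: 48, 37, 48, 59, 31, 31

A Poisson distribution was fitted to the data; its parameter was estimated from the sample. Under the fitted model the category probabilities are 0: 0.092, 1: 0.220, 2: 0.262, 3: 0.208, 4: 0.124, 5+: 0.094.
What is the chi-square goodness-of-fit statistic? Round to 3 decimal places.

Expected counts E_i = n·p_i: 254×0.092 = 23.368, 254×0.220 = 55.88, 254×0.262 = 66.548, 254×0.208 = 52.832, 254×0.124 = 31.496, 254×0.094 = 23.876.
0: (48 − 23.368)²/23.368 = 606.735424/23.368 = 25.9644
1: (37 − 55.88)²/55.88 = 356.4544/55.88 = 6.3789
2: (48 − 66.548)²/66.548 = 344.028304/66.548 = 5.1696
3: (59 − 52.832)²/52.832 = 38.044224/52.832 = 0.7201
4: (31 − 31.496)²/31.496 = 0.246016/31.496 = 0.0078
5+: (31 − 23.876)²/23.876 = 50.751376/23.876 = 2.1256
Sum = 40.366

40.366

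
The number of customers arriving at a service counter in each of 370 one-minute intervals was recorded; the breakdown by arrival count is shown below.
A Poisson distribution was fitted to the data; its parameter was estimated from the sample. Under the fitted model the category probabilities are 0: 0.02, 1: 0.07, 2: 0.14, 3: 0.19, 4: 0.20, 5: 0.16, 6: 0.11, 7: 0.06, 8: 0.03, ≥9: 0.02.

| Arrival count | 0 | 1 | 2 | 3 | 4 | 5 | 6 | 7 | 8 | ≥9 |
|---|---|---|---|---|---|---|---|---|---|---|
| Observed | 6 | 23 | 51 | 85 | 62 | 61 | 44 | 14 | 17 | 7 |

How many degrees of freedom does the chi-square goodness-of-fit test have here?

8

There are k = 10 categories and 1 parameter estimated from the data, so df = 10 − 1 − 1 = 8.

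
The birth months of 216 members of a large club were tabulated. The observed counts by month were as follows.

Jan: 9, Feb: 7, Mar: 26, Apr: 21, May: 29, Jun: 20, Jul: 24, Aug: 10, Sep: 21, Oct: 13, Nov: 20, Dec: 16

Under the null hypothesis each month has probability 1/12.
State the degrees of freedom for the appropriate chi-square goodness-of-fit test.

11

There are k = 12 categories and no parameters were estimated from the data, so df = 12 − 1 = 11.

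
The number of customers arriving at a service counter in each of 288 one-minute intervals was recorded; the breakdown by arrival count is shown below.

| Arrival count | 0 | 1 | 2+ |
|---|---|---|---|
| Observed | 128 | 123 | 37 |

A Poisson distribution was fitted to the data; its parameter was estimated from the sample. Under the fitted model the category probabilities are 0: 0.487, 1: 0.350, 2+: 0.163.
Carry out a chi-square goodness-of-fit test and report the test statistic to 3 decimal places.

Expected counts E_i = n·p_i: 288×0.487 = 140.256, 288×0.350 = 100.8, 288×0.163 = 46.944.
0: (128 − 140.256)²/140.256 = 150.209536/140.256 = 1.0710
1: (123 − 100.8)²/100.8 = 492.84/100.8 = 4.8893
2+: (37 − 46.944)²/46.944 = 98.883136/46.944 = 2.1064
Sum = 8.067

8.067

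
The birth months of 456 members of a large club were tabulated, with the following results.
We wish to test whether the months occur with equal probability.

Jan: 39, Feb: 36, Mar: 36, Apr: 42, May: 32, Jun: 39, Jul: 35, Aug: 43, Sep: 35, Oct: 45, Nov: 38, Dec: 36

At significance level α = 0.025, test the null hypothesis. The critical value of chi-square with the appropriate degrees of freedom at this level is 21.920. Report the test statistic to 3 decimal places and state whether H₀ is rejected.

4.158; do not reject

Under H₀ each category has probability 1/12, so each expected count is 456/12 = 38.
cat         O        E   (O−E)²/E
Jan        39       38     0.0263
Feb        36       38     0.1053
Mar        36       38     0.1053
Apr        42       38     0.4211
May        32       38     0.9474
Jun        39       38     0.0263
Jul        35       38     0.2368
Aug        43       38     0.6579
Sep        35       38     0.2368
Oct        45       38     1.2895
Nov        38       38     0.0000
Dec        36       38     0.1053
Sum = 4.158
df = 11. Since 4.158 < 21.920, we do not reject H₀.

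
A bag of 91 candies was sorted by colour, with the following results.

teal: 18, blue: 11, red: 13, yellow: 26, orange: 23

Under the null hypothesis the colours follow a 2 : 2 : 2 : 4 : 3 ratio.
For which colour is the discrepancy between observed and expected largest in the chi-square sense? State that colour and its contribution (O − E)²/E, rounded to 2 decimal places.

teal, 1.14

Ratio total = 13. Expected counts: 91×2/13 = 14, 91×2/13 = 14, 91×2/13 = 14, 91×4/13 = 28, 91×3/13 = 21.
χ² = (18−14)²/14 + (11−14)²/14 + (13−14)²/14 + (26−28)²/28 + (23−21)²/21
   = 1.143 + 0.643 + 0.071 + 0.143 + 0.190
The largest term is for teal: 1.14.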